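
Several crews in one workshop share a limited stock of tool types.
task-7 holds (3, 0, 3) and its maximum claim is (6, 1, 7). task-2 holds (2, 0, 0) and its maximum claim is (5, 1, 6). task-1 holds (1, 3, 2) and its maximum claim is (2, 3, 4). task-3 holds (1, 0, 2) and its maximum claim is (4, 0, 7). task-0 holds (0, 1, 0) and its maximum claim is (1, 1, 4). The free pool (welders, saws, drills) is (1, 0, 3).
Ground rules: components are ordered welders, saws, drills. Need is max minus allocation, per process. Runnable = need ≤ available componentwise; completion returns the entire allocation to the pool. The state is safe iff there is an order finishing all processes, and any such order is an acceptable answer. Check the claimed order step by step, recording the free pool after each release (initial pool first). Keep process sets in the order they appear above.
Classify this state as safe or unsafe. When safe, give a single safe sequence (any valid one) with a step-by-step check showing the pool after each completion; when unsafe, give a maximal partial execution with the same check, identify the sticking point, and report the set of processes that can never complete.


The state is UNSAFE.
Key observation: after task-1, task-0 complete, (2, 4, 5) is the best the pool ever gets, yet each leftover process wants more welders.
Going as far as possible: task-1, task-0; after that, nothing fits. Walking it through:
  pool = (1, 0, 3)
  task-1: need (1, 0, 2) fits (1, 0, 3); releases (1, 3, 2), pool now (2, 3, 5)
  task-0: need (1, 0, 4) fits (2, 3, 5); releases (0, 1, 0), pool now (2, 4, 5)
  blocked: task-7 wants (3, 1, 4), pool (2, 4, 5) — not enough welders
  blocked: task-2 wants (3, 1, 6), pool (2, 4, 5) — not enough welders and drills
  blocked: task-3 wants (3, 0, 5), pool (2, 4, 5) — not enough welders
Never able to finish: task-7, task-2 and task-3.


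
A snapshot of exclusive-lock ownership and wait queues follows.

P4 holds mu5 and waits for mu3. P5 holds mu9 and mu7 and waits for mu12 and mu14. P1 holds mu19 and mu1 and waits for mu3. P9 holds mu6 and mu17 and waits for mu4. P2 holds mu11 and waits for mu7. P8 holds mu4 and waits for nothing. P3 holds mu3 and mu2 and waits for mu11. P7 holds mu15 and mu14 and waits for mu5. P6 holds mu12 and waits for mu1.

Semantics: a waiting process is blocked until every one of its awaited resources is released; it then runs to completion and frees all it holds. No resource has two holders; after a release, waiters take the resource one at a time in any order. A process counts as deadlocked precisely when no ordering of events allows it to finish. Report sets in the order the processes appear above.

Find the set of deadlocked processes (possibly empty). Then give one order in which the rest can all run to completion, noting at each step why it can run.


Deadlocked: P4, P5, P1, P2, P3, P7 and P6.
Key observation: nobody on the ring P4 -> P3 -> P2 -> P5 -> P7 -> P4 can start until another member finishes, which never happens; P1 and P6 are caught in further circular waits.
One completion order for the rest: P8, P9.
Step-by-step check:
  P8 waits on nothing -> runs at once and releases mu4
  run P9 (all its waits — mu4 — are resolved); releases mu6 and mu17


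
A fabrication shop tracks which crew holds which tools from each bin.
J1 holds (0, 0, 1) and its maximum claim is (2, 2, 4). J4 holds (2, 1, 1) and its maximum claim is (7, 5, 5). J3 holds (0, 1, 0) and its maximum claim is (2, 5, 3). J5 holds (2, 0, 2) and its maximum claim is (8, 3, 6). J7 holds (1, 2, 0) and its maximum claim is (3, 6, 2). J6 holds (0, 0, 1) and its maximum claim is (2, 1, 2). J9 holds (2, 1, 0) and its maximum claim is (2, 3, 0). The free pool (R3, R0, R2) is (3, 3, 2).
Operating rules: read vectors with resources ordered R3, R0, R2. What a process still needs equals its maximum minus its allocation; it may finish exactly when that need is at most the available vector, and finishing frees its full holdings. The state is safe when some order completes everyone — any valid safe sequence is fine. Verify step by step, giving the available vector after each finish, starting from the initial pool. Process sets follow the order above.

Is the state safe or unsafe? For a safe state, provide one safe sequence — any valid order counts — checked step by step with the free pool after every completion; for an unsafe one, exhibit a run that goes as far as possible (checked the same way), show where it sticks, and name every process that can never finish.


SAFE — a valid safe sequence is J9, J6, J1, J4, J7, J5, J3.
Key observation: the first exact fit in this order is J1 — it needs (2, 2, 3) with (5, 4, 3) free, meeting a requested resource to the last unit.
Check, step by step:
  pool = (3, 3, 2)
  J9 needs (0, 2, 0) <= (3, 3, 2) -> finishes; pool += (2, 1, 0) = (5, 4, 2)
  J6 needs (2, 1, 1) <= (5, 4, 2) -> finishes; pool += (0, 0, 1) = (5, 4, 3)
  J1 needs (2, 2, 3) <= (5, 4, 3) -> finishes; pool += (0, 0, 1) = (5, 4, 4)
  J4 needs (5, 4, 4) <= (5, 4, 4) -> finishes; pool += (2, 1, 1) = (7, 5, 5)
  J7 needs (2, 4, 2) <= (7, 5, 5) -> finishes; pool += (1, 2, 0) = (8, 7, 5)
  J5 needs (6, 3, 4) <= (8, 7, 5) -> finishes; pool += (2, 0, 2) = (10, 7, 7)
  J3 needs (2, 4, 3) <= (10, 7, 7) -> finishes; pool += (0, 1, 0) = (10, 8, 7)


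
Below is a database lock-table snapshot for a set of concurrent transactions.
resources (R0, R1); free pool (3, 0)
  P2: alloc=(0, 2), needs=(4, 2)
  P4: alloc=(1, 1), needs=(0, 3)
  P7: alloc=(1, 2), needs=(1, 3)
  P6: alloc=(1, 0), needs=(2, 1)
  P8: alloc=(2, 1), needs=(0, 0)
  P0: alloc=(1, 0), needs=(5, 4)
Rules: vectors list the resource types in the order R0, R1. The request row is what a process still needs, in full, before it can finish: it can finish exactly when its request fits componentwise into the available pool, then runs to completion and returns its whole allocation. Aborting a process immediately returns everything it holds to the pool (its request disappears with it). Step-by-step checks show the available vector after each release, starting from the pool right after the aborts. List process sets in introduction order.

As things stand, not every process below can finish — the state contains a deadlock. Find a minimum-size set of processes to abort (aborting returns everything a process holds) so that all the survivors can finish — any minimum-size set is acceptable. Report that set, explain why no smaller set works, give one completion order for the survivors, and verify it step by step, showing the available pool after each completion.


Minimum abort set: P4.
Key observation: no ordering could ever have run P2 before the abort of P4; with (1, 1) back in the pool it fits at step 3.
No smaller set exists: with zero aborts the deadlock remains.
The survivors complete as P6, P8, P2, P0, P7. Walking it through (starting from the post-abort pool):
  pool = (4, 1)
  run P6 (needs (2, 1), free (4, 1)); after release of (1, 0) the pool is (5, 1)
  run P8 (needs (0, 0), free (5, 1)); after release of (2, 1) the pool is (7, 2)
  run P2 (needs (4, 2), free (7, 2)); after release of (0, 2) the pool is (7, 4)
  run P0 (needs (5, 4), free (7, 4)); after release of (1, 0) the pool is (8, 4)
  run P7 (needs (1, 3), free (8, 4)); after release of (1, 2) the pool is (9, 6)


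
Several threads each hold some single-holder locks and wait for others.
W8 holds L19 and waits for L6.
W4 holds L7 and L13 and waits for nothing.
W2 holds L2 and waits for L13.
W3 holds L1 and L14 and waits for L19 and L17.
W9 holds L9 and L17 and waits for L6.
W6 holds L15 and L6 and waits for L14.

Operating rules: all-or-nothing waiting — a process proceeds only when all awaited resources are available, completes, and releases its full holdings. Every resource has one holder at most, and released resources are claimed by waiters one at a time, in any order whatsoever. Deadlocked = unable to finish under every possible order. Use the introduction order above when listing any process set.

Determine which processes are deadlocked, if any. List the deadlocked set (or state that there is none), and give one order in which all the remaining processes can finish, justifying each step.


Deadlocked: W8, W3, W9 and W6.
Key observation: W8 -> W6 -> W3 -> W8 is a circular wait — nothing in it can go first; W9 is caught in further circular waits.
A valid finishing order for the others: W4, W2.
Walking it through:
  W4 waits on nothing -> runs at once and releases L7 and L13
  W2: everything it awaited (L13) is free; runs, freeing L2


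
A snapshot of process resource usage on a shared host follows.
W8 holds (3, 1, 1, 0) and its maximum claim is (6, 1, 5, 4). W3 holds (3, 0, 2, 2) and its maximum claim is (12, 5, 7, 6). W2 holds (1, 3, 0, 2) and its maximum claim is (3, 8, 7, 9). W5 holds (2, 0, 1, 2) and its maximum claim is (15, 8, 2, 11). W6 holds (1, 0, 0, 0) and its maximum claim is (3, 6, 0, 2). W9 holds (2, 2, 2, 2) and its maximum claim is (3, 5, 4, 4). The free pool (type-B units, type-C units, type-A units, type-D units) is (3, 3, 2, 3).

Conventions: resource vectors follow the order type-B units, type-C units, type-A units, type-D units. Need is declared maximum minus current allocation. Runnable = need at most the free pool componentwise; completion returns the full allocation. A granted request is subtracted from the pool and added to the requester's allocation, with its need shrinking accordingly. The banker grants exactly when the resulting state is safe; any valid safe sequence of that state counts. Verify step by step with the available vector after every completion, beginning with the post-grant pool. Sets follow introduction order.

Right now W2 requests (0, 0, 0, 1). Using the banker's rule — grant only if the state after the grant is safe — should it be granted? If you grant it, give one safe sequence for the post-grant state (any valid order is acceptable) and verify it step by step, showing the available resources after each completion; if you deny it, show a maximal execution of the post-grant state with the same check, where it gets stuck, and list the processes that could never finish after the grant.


GRANT: granting preserves safety; a valid post-grant sequence is W9, W8, W6, W3, W2, W5.
Key observation: after the grant the pool drops to (3, 3, 2, 2), which still lets W9 finish first and unwind the rest.
Step-by-step check of the post-grant state:
  pool = (3, 3, 2, 2)
  W9: need (1, 3, 2, 2) fits (3, 3, 2, 2); releases (2, 2, 2, 2), pool now (5, 5, 4, 4)
  W8: need (3, 0, 4, 4) fits (5, 5, 4, 4); releases (3, 1, 1, 0), pool now (8, 6, 5, 4)
  W6: need (2, 6, 0, 2) fits (8, 6, 5, 4); releases (1, 0, 0, 0), pool now (9, 6, 5, 4)
  W3: need (9, 5, 5, 4) fits (9, 6, 5, 4); releases (3, 0, 2, 2), pool now (12, 6, 7, 6)
  W2: need (2, 5, 7, 6) fits (12, 6, 7, 6); releases (1, 3, 0, 3), pool now (13, 9, 7, 9)
  W5: need (13, 8, 1, 9) fits (13, 9, 7, 9); releases (2, 0, 1, 2), pool now (15, 9, 8, 11)


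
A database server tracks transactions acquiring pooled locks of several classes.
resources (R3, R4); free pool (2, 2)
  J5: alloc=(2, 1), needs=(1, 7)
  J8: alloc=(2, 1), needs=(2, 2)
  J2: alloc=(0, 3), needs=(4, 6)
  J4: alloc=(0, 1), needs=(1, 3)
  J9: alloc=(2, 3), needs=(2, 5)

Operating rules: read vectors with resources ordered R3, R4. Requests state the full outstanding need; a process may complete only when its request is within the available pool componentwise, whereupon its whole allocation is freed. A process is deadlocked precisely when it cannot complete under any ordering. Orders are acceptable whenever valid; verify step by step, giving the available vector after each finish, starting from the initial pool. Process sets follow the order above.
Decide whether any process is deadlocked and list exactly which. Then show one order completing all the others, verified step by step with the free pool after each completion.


Deadlocked: J5, J2 and J9.
Key observation: even finishing J8, J4 leaves just (4, 4) free — too little R4 for any of the remaining processes.
The rest can finish in the order J8, J4. Walking it through:
  pool = (2, 2)
  J8: need (2, 2) fits (2, 2); releases (2, 1), pool now (4, 3)
  J4: need (1, 3) fits (4, 3); releases (0, 1), pool now (4, 4)
The stuck group stays short no matter what:
  J5 cannot run: need (1, 7) vs free (4, 4) (insufficient R4)
  J2 cannot run: need (4, 6) vs free (4, 4) (insufficient R4)
  J9 cannot run: need (2, 5) vs free (4, 4) (insufficient R4)


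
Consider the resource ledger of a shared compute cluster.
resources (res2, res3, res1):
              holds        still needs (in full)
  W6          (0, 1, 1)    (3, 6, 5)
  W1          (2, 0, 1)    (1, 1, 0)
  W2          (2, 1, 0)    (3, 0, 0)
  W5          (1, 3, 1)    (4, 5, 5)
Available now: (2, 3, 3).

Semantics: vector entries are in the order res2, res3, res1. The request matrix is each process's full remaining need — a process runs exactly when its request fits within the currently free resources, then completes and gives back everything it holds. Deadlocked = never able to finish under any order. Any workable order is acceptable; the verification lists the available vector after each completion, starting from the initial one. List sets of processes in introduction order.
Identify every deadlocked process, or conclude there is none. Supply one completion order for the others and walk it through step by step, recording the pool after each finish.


The deadlocked set is W6 and W5.
Key observation: the pool after W1, W2 is (6, 4, 4); every surviving request exceeds it in res3, so progress ends there.
The rest can finish in the order W1, W2. Step-by-step check:
  pool = (2, 3, 3)
  W1: need (1, 1, 0) fits (2, 3, 3); releases (2, 0, 1), pool now (4, 3, 4)
  W2: need (3, 0, 0) fits (4, 3, 4); releases (2, 1, 0), pool now (6, 4, 4)
The blocked processes can never fit:
  W6 still needs (3, 6, 5) but only (6, 4, 4) is free — short on res3 and res1
  W5 still needs (4, 5, 5) but only (6, 4, 4) is free — short on res3 and res1


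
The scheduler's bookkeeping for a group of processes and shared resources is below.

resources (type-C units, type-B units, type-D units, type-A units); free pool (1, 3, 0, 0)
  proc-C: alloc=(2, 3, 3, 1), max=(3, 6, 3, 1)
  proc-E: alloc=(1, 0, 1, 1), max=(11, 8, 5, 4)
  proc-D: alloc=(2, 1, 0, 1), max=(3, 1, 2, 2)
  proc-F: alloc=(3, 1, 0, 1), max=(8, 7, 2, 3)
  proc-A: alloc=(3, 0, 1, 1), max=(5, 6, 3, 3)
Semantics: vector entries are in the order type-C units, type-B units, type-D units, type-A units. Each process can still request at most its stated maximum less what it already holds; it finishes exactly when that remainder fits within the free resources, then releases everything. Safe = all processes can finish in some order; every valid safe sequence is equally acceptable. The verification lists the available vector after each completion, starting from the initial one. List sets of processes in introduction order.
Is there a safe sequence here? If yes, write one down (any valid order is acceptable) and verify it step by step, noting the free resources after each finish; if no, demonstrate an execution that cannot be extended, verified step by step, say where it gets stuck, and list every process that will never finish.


SAFE — a valid safe sequence is proc-C, proc-D, proc-F, proc-A, proc-E.
Key observation: proc-C is the earliest step where a requested resource binds exactly: need (1, 3, 0, 0), pool (1, 3, 0, 0) at its turn.
Check, step by step:
  pool = (1, 3, 0, 0)
  proc-C: need (1, 3, 0, 0) fits (1, 3, 0, 0); releases (2, 3, 3, 1), pool now (3, 6, 3, 1)
  proc-D: need (1, 0, 2, 1) fits (3, 6, 3, 1); releases (2, 1, 0, 1), pool now (5, 7, 3, 2)
  proc-F: need (5, 6, 2, 2) fits (5, 7, 3, 2); releases (3, 1, 0, 1), pool now (8, 8, 3, 3)
  proc-A: need (2, 6, 2, 2) fits (8, 8, 3, 3); releases (3, 0, 1, 1), pool now (11, 8, 4, 4)
  proc-E: need (10, 8, 4, 3) fits (11, 8, 4, 4); releases (1, 0, 1, 1), pool now (12, 8, 5, 5)


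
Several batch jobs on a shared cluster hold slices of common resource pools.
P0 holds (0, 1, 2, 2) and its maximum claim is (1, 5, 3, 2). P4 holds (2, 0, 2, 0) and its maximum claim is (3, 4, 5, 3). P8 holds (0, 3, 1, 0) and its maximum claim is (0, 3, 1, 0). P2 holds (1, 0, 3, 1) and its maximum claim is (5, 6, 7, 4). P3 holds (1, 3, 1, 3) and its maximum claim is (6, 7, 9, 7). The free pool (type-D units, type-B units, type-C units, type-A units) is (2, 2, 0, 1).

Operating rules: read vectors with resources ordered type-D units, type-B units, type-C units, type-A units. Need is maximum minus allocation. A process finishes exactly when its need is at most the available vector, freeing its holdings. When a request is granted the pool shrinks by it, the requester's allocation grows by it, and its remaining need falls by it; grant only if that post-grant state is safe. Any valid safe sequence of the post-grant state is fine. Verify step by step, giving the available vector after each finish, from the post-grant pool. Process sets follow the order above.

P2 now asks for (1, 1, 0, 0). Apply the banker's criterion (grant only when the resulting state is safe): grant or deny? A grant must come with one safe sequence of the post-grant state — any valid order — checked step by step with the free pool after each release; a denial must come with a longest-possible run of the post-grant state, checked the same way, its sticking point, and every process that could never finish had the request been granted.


GRANT: granting preserves safety; a valid post-grant sequence is P8, P0, P4, P2, P3.
Key observation: the transfer keeps a workable pool ((1, 1, 0, 1)); P8 starts the safe sequence.
Check on the post-grant state, step by step:
  pool = (1, 1, 0, 1)
  run P8 (needs (0, 0, 0, 0), free (1, 1, 0, 1)); after release of (0, 3, 1, 0) the pool is (1, 4, 1, 1)
  run P0 (needs (1, 4, 1, 0), free (1, 4, 1, 1)); after release of (0, 1, 2, 2) the pool is (1, 5, 3, 3)
  run P4 (needs (1, 4, 3, 3), free (1, 5, 3, 3)); after release of (2, 0, 2, 0) the pool is (3, 5, 5, 3)
  run P2 (needs (3, 5, 4, 3), free (3, 5, 5, 3)); after release of (2, 1, 3, 1) the pool is (5, 6, 8, 4)
  run P3 (needs (5, 4, 8, 4), free (5, 6, 8, 4)); after release of (1, 3, 1, 3) the pool is (6, 9, 9, 7)


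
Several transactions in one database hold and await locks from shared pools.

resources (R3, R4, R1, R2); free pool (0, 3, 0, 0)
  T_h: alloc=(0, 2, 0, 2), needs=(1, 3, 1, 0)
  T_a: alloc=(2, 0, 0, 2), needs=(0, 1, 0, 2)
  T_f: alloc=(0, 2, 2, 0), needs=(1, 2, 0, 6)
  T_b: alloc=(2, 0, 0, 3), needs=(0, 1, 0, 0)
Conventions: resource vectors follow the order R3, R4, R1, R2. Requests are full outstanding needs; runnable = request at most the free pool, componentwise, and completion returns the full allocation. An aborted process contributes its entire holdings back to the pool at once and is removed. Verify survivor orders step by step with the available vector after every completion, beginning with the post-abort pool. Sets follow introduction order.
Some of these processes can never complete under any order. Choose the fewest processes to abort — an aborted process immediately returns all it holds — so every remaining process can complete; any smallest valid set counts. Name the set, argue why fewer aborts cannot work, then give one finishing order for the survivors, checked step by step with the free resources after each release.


The answer: abort T_f.
Key observation: T_h had no path to completion before; after the abort of T_f ((0, 2, 2, 0) returned), step 3 is where it fits.
Why nothing smaller works: aborting no one leaves the state deadlocked as given.
One survivor order: T_b, T_a, T_h. Verifying each step (post-abort pool first):
  pool = (0, 5, 2, 0)
  T_b needs (0, 1, 0, 0) <= (0, 5, 2, 0) -> finishes; pool += (2, 0, 0, 3) = (2, 5, 2, 3)
  T_a needs (0, 1, 0, 2) <= (2, 5, 2, 3) -> finishes; pool += (2, 0, 0, 2) = (4, 5, 2, 5)
  T_h needs (1, 3, 1, 0) <= (4, 5, 2, 5) -> finishes; pool += (0, 2, 0, 2) = (4, 7, 2, 7)


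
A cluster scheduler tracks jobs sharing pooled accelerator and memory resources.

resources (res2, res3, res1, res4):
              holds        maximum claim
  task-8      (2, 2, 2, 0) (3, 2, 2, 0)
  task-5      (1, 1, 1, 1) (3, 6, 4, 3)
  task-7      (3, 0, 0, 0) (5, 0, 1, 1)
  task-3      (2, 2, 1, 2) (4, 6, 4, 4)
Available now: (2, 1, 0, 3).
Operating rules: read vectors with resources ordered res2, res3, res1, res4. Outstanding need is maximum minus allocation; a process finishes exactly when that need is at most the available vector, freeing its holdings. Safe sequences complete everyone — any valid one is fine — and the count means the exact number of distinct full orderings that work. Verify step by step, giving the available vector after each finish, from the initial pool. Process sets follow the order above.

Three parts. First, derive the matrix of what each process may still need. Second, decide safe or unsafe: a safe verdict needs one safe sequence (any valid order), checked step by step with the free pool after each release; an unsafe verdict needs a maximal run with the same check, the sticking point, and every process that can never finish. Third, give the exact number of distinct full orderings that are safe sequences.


(1) Outstanding need per process (order res2, res3, res1, res4):
  task-8: (1, 0, 0, 0)
  task-5: (2, 5, 3, 2)
  task-7: (2, 0, 1, 1)
  task-3: (2, 4, 3, 2)
(2) UNSAFE — no complete ordering exists.
Key observation: no order helps: past task-8, task-7, the free pool tops out at (7, 3, 2, 3), below what each blocked process needs in res3.
A maximal execution: task-8, task-7 — then nothing else fits. Step-by-step check:
  pool = (2, 1, 0, 3)
  task-8: need (1, 0, 0, 0) fits (2, 1, 0, 3); releases (2, 2, 2, 0), pool now (4, 3, 2, 3)
  task-7: need (2, 0, 1, 1) fits (4, 3, 2, 3); releases (3, 0, 0, 0), pool now (7, 3, 2, 3)
  task-5 still needs (2, 5, 3, 2) but only (7, 3, 2, 3) is free — short on res3 and res1
  task-3 still needs (2, 4, 3, 2) but only (7, 3, 2, 3) is free — short on res3 and res1
Permanently blocked: task-5 and task-3.
(3) The exact count: 0 of the possible complete orderings are safe sequences.


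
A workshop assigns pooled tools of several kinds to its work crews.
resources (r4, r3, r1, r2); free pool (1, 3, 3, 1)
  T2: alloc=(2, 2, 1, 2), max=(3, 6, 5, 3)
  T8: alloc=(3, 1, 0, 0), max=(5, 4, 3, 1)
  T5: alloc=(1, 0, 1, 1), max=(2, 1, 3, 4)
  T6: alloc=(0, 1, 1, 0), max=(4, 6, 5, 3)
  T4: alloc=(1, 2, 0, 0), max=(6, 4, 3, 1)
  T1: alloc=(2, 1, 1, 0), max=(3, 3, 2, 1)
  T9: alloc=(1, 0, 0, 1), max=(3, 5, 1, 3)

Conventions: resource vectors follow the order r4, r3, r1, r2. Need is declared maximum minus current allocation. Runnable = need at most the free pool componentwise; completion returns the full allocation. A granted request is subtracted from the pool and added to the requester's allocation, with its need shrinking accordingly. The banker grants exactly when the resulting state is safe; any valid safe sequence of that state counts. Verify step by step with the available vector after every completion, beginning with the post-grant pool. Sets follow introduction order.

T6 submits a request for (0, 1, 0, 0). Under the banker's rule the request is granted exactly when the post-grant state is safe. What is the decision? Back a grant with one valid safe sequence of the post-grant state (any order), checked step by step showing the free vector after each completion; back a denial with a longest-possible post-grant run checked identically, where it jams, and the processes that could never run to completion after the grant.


GRANT. The post-grant state is safe; one safe sequence: T1, T8, T2, T5, T6, T9, T4.
Key observation: (1, 2, 3, 1) free after granting still covers T1 first, and each release covers the next.
Check on the post-grant state, step by step:
  pool = (1, 2, 3, 1)
  T1: need (1, 2, 1, 1) fits (1, 2, 3, 1); releases (2, 1, 1, 0), pool now (3, 3, 4, 1)
  T8: need (2, 3, 3, 1) fits (3, 3, 4, 1); releases (3, 1, 0, 0), pool now (6, 4, 4, 1)
  T2: need (1, 4, 4, 1) fits (6, 4, 4, 1); releases (2, 2, 1, 2), pool now (8, 6, 5, 3)
  T5: need (1, 1, 2, 3) fits (8, 6, 5, 3); releases (1, 0, 1, 1), pool now (9, 6, 6, 4)
  T6: need (4, 4, 4, 3) fits (9, 6, 6, 4); releases (0, 2, 1, 0), pool now (9, 8, 7, 4)
  T9: need (2, 5, 1, 2) fits (9, 8, 7, 4); releases (1, 0, 0, 1), pool now (10, 8, 7, 5)
  T4: need (5, 2, 3, 1) fits (10, 8, 7, 5); releases (1, 2, 0, 0), pool now (11, 10, 7, 5)


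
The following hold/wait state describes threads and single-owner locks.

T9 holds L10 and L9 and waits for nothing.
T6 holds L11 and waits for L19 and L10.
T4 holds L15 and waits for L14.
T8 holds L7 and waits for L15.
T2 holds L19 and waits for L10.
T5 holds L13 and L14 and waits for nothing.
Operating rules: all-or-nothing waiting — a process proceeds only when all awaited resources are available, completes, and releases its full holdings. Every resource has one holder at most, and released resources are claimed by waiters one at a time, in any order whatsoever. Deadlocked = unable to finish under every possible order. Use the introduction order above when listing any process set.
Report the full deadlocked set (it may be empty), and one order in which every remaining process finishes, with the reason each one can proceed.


The deadlocked set is empty.
Key observation: the wait relation is loop-free; peeling off processes with no waits unwinds the whole state.
A valid finishing order for the others: T9, T5, T2, T4, T6, T8.
Verifying each step:
  T9: no waits; runs immediately, freeing L10 and L9
  T5: no waits; runs immediately, freeing L13 and L14
  T2: everything it awaited (L10) is free; runs, freeing L19
  T4: everything it awaited (L14) is free; runs, freeing L15
  T6: everything it awaited (L19 and L10) is free; runs, freeing L11
  T8: everything it awaited (L15) is free; runs, freeing L7


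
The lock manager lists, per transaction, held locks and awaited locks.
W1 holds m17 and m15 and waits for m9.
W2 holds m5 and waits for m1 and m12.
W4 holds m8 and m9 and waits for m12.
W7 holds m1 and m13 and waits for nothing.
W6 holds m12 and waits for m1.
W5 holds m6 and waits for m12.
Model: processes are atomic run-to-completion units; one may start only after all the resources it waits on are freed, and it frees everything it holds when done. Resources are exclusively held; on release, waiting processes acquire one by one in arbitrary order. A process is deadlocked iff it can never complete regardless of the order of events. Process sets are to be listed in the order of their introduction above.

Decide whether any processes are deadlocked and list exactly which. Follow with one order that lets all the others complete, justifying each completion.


The deadlocked set is empty.
Key observation: no waiting chain loops back on itself — every chain ends at a process that waits on nothing, so everyone eventually runs.
The rest can finish in the order W7, W6, W2, W4, W5, W1.
Step-by-step check:
  run W7 (it waits on nothing); releases m1 and m13
  W6: everything it awaited (m1) is free; runs, freeing m12
  W2: everything it awaited (m1 and m12) is free; runs, freeing m5
  W4: everything it awaited (m12) is free; runs, freeing m8 and m9
  W5: everything it awaited (m12) is free; runs, freeing m6
  W1: everything it awaited (m9) is free; runs, freeing m17 and m15


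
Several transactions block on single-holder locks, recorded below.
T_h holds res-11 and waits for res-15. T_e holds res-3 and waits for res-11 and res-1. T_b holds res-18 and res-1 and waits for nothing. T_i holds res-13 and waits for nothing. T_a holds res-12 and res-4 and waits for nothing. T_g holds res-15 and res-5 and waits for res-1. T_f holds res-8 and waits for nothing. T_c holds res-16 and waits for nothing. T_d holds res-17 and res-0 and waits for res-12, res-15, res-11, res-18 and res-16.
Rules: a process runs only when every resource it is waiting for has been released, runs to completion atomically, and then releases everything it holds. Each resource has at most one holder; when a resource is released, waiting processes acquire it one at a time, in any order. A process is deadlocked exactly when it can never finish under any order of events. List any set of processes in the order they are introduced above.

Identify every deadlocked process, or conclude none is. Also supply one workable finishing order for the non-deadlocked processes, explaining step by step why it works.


The deadlocked set is empty.
Key observation: every chain of waits terminates; starting from the processes that wait on nothing, all the rest unlock in turn.
A valid finishing order for the others: T_b, T_a, T_f, T_g, T_h, T_e, T_c, T_d, T_i.
Verifying each step:
  T_b: no waits; runs immediately, freeing res-18 and res-1
  T_a: no waits; runs immediately, freeing res-12 and res-4
  T_f: no waits; runs immediately, freeing res-8
  T_g: everything it awaited (res-1) is free; runs, freeing res-15 and res-5
  T_h: everything it awaited (res-15) is free; runs, freeing res-11
  T_e: everything it awaited (res-11 and res-1) is free; runs, freeing res-3
  T_c: no waits; runs immediately, freeing res-16
  T_d: everything it awaited (res-12, res-15, res-11, res-18 and res-16) is free; runs, freeing res-17 and res-0
  T_i: no waits; runs immediately, freeing res-13


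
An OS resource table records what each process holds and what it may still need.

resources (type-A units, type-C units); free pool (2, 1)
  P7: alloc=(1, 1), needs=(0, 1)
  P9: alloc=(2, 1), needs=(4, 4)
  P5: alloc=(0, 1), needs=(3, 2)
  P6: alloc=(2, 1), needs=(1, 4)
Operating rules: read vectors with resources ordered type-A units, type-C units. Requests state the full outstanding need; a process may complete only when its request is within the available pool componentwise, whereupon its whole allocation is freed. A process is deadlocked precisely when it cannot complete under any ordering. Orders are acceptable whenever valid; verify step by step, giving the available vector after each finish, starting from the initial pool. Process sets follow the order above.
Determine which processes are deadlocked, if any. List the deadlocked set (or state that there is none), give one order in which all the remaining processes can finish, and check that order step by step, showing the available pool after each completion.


Deadlocked set: P9 and P6.
Key observation: the wall is type-C units: completing P7, P5 brings the pool only to (3, 3), and all the rest need more.
One completion order for the rest: P7, P5. Check, step by step:
  pool = (2, 1)
  P7 needs (0, 1) <= (2, 1) -> finishes; pool += (1, 1) = (3, 2)
  P5 needs (3, 2) <= (3, 2) -> finishes; pool += (0, 1) = (3, 3)
The stuck group stays short no matter what:
  P9 cannot run: need (4, 4) vs free (3, 3) (insufficient type-A units and type-C units)
  P6 cannot run: need (1, 4) vs free (3, 3) (insufficient type-C units)


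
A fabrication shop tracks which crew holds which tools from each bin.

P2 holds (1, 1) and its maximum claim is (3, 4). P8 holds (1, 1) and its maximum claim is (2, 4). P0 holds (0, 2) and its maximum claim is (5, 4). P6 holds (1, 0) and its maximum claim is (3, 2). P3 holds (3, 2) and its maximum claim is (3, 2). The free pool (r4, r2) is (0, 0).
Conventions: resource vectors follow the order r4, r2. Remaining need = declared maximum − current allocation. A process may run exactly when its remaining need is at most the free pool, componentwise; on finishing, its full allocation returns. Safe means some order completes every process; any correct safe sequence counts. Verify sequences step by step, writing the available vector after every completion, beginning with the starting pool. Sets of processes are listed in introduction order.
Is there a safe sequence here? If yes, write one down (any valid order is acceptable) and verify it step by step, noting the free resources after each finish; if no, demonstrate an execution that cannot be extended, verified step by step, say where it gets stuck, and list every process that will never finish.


The state is UNSAFE.
Key observation: after P3, P6 the pool peaks at (4, 2), and each blocked process is short somewhere: P2 on r2; P8 on r2; P0 on r4.
A maximal execution: P3, P6 — then nothing else fits. Step-by-step check:
  pool = (0, 0)
  run P3 (needs (0, 0), free (0, 0)); after release of (3, 2) the pool is (3, 2)
  run P6 (needs (2, 2), free (3, 2)); after release of (1, 0) the pool is (4, 2)
  P2 still needs (2, 3) but only (4, 2) is free — short on r2
  P8 still needs (1, 3) but only (4, 2) is free — short on r2
  P0 still needs (5, 2) but only (4, 2) is free — short on r4
Never able to finish: P2, P8 and P0.


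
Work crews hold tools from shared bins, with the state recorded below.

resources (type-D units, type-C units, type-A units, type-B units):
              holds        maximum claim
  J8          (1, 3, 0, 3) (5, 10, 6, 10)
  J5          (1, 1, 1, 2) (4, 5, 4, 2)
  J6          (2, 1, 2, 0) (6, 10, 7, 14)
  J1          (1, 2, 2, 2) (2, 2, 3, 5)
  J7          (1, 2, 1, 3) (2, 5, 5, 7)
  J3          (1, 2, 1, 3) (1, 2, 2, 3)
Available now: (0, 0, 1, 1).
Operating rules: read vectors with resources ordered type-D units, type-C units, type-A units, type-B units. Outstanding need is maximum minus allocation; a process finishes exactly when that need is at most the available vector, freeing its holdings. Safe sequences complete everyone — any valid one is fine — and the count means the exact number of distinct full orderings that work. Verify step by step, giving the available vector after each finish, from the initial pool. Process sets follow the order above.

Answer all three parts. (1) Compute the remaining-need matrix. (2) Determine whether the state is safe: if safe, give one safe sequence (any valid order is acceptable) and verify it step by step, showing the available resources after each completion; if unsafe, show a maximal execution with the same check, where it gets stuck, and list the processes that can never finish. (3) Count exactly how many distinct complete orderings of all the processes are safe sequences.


(1) Need matrix, components ordered type-D units, type-C units, type-A units, type-B units:
  J8: (4, 7, 6, 7)
  J5: (3, 4, 3, 0)
  J6: (4, 9, 5, 14)
  J1: (1, 0, 1, 3)
  J7: (1, 3, 4, 4)
  J3: (0, 0, 1, 0)
(2) SAFE — a valid safe sequence is J3, J1, J7, J5, J8, J6.
Key observation: J3 is the earliest step where a requested resource binds exactly: need (0, 0, 1, 0), pool (0, 0, 1, 1) at its turn.
Walking it through:
  pool = (0, 0, 1, 1)
  J3: need (0, 0, 1, 0) fits (0, 0, 1, 1); releases (1, 2, 1, 3), pool now (1, 2, 2, 4)
  J1: need (1, 0, 1, 3) fits (1, 2, 2, 4); releases (1, 2, 2, 2), pool now (2, 4, 4, 6)
  J7: need (1, 3, 4, 4) fits (2, 4, 4, 6); releases (1, 2, 1, 3), pool now (3, 6, 5, 9)
  J5: need (3, 4, 3, 0) fits (3, 6, 5, 9); releases (1, 1, 1, 2), pool now (4, 7, 6, 11)
  J8: need (4, 7, 6, 7) fits (4, 7, 6, 11); releases (1, 3, 0, 3), pool now (5, 10, 6, 14)
  J6: need (4, 9, 5, 14) fits (5, 10, 6, 14); releases (2, 1, 2, 0), pool now (7, 11, 8, 14)
(3) Precisely 1 of the possible complete orderings is a safe sequence.


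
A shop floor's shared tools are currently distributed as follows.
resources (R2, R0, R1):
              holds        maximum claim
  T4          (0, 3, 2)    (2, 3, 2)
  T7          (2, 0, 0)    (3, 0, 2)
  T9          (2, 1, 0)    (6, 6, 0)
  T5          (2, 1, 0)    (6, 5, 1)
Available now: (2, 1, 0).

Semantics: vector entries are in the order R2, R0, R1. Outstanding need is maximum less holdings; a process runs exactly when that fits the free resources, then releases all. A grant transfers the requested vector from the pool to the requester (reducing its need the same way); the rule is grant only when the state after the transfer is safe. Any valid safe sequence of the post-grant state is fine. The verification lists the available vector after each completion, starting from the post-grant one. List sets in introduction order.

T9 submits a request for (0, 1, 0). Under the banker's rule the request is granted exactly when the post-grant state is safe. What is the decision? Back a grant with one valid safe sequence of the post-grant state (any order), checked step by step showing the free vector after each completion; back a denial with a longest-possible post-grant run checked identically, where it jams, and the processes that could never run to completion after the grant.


DENY: after the grant no complete ordering would exist.
Key observation: no order helps: past T4, T7, the free pool tops out at (4, 3, 2), below what each blocked process needs in R0.
On the post-grant state, T4, T7 is a maximal run — nothing extends it. Check, step by step:
  pool = (2, 0, 0)
  T4: need (2, 0, 0) fits (2, 0, 0); releases (0, 3, 2), pool now (2, 3, 2)
  T7: need (1, 0, 2) fits (2, 3, 2); releases (2, 0, 0), pool now (4, 3, 2)
  T9 still needs (4, 4, 0) but only (4, 3, 2) is free — short on R0
  T5 still needs (4, 4, 1) but only (4, 3, 2) is free — short on R0
Had the request been granted, T9 and T5 could never finish.


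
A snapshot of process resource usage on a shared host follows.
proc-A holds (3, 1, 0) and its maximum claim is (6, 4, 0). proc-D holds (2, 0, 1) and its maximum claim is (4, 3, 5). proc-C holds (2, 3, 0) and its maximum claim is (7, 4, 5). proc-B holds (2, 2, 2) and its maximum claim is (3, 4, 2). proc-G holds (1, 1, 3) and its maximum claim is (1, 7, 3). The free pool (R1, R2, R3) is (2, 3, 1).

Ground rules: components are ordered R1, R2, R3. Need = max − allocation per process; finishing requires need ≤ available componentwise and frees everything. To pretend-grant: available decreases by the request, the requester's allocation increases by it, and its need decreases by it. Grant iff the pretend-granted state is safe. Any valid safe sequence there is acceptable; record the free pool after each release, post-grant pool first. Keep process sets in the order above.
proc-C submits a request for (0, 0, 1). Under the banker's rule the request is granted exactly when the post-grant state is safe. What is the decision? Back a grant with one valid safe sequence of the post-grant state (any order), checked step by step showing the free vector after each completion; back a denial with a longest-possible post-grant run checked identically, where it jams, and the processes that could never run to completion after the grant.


GRANT: granting preserves safety; a valid post-grant sequence is proc-B, proc-A, proc-G, proc-D, proc-C.
Key observation: the grant leaves (2, 3, 0) free — enough for proc-B, whose release restarts the cascade.
Step-by-step check of the post-grant state:
  pool = (2, 3, 0)
  proc-B needs (1, 2, 0) <= (2, 3, 0) -> finishes; pool += (2, 2, 2) = (4, 5, 2)
  proc-A needs (3, 3, 0) <= (4, 5, 2) -> finishes; pool += (3, 1, 0) = (7, 6, 2)
  proc-G needs (0, 6, 0) <= (7, 6, 2) -> finishes; pool += (1, 1, 3) = (8, 7, 5)
  proc-D needs (2, 3, 4) <= (8, 7, 5) -> finishes; pool += (2, 0, 1) = (10, 7, 6)
  proc-C needs (5, 1, 4) <= (10, 7, 6) -> finishes; pool += (2, 3, 1) = (12, 10, 7)


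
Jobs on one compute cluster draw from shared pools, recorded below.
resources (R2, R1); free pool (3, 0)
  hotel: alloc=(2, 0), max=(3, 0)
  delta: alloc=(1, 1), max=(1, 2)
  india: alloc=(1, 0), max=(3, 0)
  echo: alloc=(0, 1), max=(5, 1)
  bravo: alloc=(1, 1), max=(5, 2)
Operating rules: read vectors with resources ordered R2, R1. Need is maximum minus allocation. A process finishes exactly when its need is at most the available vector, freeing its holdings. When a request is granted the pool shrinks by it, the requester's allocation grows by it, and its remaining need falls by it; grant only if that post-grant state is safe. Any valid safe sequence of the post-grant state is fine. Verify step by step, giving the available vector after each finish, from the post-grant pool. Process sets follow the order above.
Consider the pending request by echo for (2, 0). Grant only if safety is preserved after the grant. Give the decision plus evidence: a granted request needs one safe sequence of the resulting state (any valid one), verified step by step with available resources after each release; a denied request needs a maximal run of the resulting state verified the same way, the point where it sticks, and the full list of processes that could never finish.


GRANT — the state after the grant stays safe, e.g. via hotel, echo, india, bravo, delta.
Key observation: after the grant the pool drops to (1, 0), which still lets hotel finish first and unwind the rest.
Check on the post-grant state, step by step:
  pool = (1, 0)
  hotel: need (1, 0) fits (1, 0); releases (2, 0), pool now (3, 0)
  echo: need (3, 0) fits (3, 0); releases (2, 1), pool now (5, 1)
  india: need (2, 0) fits (5, 1); releases (1, 0), pool now (6, 1)
  bravo: need (4, 1) fits (6, 1); releases (1, 1), pool now (7, 2)
  delta: need (0, 1) fits (7, 2); releases (1, 1), pool now (8, 3)
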